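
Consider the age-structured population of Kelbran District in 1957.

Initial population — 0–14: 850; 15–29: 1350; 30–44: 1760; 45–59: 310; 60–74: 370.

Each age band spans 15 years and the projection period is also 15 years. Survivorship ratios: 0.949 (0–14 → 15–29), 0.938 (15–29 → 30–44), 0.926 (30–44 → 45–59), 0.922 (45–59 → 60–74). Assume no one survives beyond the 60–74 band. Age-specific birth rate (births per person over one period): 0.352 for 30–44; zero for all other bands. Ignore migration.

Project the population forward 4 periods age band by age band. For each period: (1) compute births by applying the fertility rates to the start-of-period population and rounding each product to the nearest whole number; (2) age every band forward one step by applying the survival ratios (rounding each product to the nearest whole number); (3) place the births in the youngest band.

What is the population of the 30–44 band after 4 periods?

397

(Bands numbered youngest = 1 to oldest = 5.)
After projecting period 1:
Births: 1760 × 0.352 = 620
Band 2: 850 × 0.949 = 807
Band 3: 1350 × 0.938 = 1266
Band 4: 1760 × 0.926 = 1630
Band 5: 310 × 0.922 = 286
→ [620, 807, 1266, 1630, 286]
After projecting period 2:
Births: 1266 × 0.352 = 446
Band 2: 620 × 0.949 = 588
Band 3: 807 × 0.938 = 757
Band 4: 1266 × 0.926 = 1172
Band 5: 1630 × 0.922 = 1503
→ [446, 588, 757, 1172, 1503]
After projecting period 3:
Births: 757 × 0.352 = 266
Band 2: 446 × 0.949 = 423
Band 3: 588 × 0.938 = 552
Band 4: 757 × 0.926 = 701
Band 5: 1172 × 0.922 = 1081
→ [266, 423, 552, 701, 1081]
After projecting period 4:
Births: 552 × 0.352 = 194
Band 2: 266 × 0.949 = 252
Band 3: 423 × 0.938 = 397
Band 4: 552 × 0.926 = 511
Band 5: 701 × 0.922 = 646
→ [194, 252, 397, 511, 646]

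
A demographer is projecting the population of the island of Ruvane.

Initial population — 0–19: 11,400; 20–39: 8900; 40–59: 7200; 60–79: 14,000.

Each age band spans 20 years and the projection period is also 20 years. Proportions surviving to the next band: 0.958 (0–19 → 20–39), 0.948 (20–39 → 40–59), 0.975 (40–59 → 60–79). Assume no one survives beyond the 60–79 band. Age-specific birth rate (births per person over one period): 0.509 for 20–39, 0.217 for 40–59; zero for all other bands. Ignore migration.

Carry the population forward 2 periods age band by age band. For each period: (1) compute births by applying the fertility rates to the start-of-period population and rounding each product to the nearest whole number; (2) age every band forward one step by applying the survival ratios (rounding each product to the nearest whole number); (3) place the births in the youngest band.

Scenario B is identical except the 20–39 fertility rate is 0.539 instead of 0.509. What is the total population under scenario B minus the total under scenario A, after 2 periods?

Numbering the bands 1..4 from youngest to oldest:
— Period 1 —
Births: 8900 × 0.509 = 4530 ; 7200 × 0.217 = 1562 — total 6092
Band 2: 11400 × 0.958 = 10921
Band 3: 8900 × 0.948 = 8437
Band 4: 7200 × 0.975 = 7020
End of period: [6092, 10921, 8437, 7020]
— Period 2 —
Births: 10921 × 0.509 = 5559 ; 8437 × 0.217 = 1831 — total 7390
Band 2: 6092 × 0.958 = 5836
Band 3: 10921 × 0.948 = 10353
Band 4: 8437 × 0.975 = 8226
End of period: [7390, 5836, 10353, 8226]
Scenario A total after 2 periods: 31805
Scenario B projection —
— Period 1 —
Births: 8900 × 0.539 = 4797 ; 7200 × 0.217 = 1562 — total 6359
Band 2: 11400 × 0.958 = 10921
Band 3: 8900 × 0.948 = 8437
Band 4: 7200 × 0.975 = 7020
End of period: [6359, 10921, 8437, 7020]
— Period 2 —
Births: 10921 × 0.539 = 5886 ; 8437 × 0.217 = 1831 — total 7717
Band 2: 6359 × 0.958 = 6092
Band 3: 10921 × 0.948 = 10353
Band 4: 8437 × 0.975 = 8226
End of period: [7717, 6092, 10353, 8226]
Scenario B total after 2 periods: 32388
Difference B − A = 32388 − 31805 = 583

583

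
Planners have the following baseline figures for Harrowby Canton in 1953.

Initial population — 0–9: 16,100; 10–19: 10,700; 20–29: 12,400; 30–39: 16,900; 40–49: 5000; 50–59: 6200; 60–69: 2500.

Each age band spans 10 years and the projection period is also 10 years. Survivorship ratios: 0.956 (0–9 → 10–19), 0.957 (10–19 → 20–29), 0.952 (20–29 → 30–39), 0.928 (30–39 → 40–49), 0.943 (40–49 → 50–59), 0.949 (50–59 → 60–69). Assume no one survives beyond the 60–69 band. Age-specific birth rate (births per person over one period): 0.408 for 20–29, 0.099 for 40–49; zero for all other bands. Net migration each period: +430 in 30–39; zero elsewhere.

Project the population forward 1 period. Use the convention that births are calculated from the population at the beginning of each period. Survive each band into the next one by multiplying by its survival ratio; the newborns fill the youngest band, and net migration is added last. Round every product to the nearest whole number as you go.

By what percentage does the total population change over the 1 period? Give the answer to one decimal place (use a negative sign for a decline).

-0.1

(Groups numbered youngest = 1 to oldest = 7.)
[period 1]
Births: 12400 * 0.408 = 5059, 5000 * 0.099 = 495 → 5554
Group 2: 16100 * 0.956 = 15392
Group 3: 10700 * 0.957 = 10240
Group 4: 12400 * 0.952 = 11805
Group 5: 16900 * 0.928 = 15683
Group 6: 5000 * 0.943 = 4715
Group 7: 6200 * 0.949 = 5884
Net migration: Group 4 + 430 → 12235
→ [5554, 15392, 10240, 12235, 15683, 4715, 5884]
Total: 69800 → 69703; change = -97; percentage change = -0.1%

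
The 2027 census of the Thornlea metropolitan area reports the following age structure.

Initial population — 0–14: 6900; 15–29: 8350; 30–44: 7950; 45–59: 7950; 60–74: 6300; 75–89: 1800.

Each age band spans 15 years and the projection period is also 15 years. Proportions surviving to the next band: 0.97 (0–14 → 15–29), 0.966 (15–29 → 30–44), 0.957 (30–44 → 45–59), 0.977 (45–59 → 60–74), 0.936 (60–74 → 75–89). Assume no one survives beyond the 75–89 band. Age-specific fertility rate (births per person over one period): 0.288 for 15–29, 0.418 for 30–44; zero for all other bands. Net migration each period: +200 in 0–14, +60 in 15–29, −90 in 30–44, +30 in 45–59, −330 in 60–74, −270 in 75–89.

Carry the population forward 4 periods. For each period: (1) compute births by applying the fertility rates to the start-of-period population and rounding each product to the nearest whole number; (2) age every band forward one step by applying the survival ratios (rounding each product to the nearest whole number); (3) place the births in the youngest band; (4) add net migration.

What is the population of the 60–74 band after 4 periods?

Period 1:
Births: 8350 × 0.288 = 2405 ; 7950 × 0.418 = 3323 — total 5728
15–29: 6900 × 0.97 = 6693
30–44: 8350 × 0.966 = 8066
45–59: 7950 × 0.957 = 7608
60–74: 7950 × 0.977 = 7767
75–89: 6300 × 0.936 = 5897
Net migration: 0–14 + 200 → 5928; 15–29 + 60 → 6753; 30–44 − 90 → 7976; 45–59 + 30 → 7638; 60–74 − 330 → 7437; 75–89 − 270 → 5627
Population now: 0–14=5928, 15–29=6753, 30–44=7976, 45–59=7638, 60–74=7437, 75–89=5627
Period 2:
Births: 6753 × 0.288 = 1945 ; 7976 × 0.418 = 3334 — total 5279
15–29: 5928 × 0.97 = 5750
30–44: 6753 × 0.966 = 6523
45–59: 7976 × 0.957 = 7633
60–74: 7638 × 0.977 = 7462
75–89: 7437 × 0.936 = 6961
Net migration: 0–14 + 200 → 5479; 15–29 + 60 → 5810; 30–44 − 90 → 6433; 45–59 + 30 → 7663; 60–74 − 330 → 7132; 75–89 − 270 → 6691
Population now: 0–14=5479, 15–29=5810, 30–44=6433, 45–59=7663, 60–74=7132, 75–89=6691
Period 3:
Births: 5810 × 0.288 = 1673 ; 6433 × 0.418 = 2689 — total 4362
15–29: 5479 × 0.97 = 5315
30–44: 5810 × 0.966 = 5612
45–59: 6433 × 0.957 = 6156
60–74: 7663 × 0.977 = 7487
75–89: 7132 × 0.936 = 6676
Net migration: 0–14 + 200 → 4562; 15–29 + 60 → 5375; 30–44 − 90 → 5522; 45–59 + 30 → 6186; 60–74 − 330 → 7157; 75–89 − 270 → 6406
Population now: 0–14=4562, 15–29=5375, 30–44=5522, 45–59=6186, 60–74=7157, 75–89=6406
Period 4:
Births: 5375 × 0.288 = 1548 ; 5522 × 0.418 = 2308 — total 3856
15–29: 4562 × 0.97 = 4425
30–44: 5375 × 0.966 = 5192
45–59: 5522 × 0.957 = 5285
60–74: 6186 × 0.977 = 6044
75–89: 7157 × 0.936 = 6699
Net migration: 0–14 + 200 → 4056; 15–29 + 60 → 4485; 30–44 − 90 → 5102; 45–59 + 30 → 5315; 60–74 − 330 → 5714; 75–89 − 270 → 6429
Population now: 0–14=4056, 15–29=4485, 30–44=5102, 45–59=5315, 60–74=5714, 75–89=6429

5714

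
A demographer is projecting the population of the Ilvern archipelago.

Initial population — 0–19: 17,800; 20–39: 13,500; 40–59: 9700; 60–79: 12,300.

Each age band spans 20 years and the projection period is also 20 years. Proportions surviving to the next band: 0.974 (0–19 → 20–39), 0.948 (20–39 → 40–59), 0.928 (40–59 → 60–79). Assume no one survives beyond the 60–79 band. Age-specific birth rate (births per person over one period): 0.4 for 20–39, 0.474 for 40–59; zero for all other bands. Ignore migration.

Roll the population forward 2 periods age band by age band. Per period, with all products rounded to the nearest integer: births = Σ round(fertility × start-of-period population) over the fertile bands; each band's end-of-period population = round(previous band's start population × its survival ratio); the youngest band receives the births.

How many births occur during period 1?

9998

[period 1]
Births: 13500 × 0.4 = 5400, 9700 × 0.474 = 4598 → 9998
20–39: 17800 × 0.974 = 17337
40–59: 13500 × 0.948 = 12798
60–79: 9700 × 0.928 = 9002
Population now: 0–19=9998, 20–39=17337, 40–59=12798, 60–79=9002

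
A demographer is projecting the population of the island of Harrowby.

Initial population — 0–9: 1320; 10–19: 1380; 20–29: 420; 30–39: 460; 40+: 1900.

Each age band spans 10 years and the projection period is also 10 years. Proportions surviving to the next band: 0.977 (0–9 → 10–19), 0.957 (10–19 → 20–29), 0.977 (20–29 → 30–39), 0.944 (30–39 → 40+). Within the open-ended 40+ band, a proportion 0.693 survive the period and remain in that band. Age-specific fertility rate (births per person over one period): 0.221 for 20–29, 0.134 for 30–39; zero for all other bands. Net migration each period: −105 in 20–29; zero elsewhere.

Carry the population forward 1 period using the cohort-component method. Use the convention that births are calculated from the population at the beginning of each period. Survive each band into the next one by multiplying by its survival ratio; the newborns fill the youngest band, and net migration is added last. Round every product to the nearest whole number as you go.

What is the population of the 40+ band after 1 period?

Period 1.
Births: 420 * 0.221 = 93, 460 * 0.134 = 62 → total 155
10–19: 1320 * 0.977 = 1290
20–29: 1380 * 0.957 = 1321
30–39: 420 * 0.977 = 410
40+: 460 * 0.944 + 1900 * 0.693 = 434 + 1317 = 1751
Net migration: 20–29 − 105 → 1216
→ [155, 1290, 1216, 410, 1751]

1751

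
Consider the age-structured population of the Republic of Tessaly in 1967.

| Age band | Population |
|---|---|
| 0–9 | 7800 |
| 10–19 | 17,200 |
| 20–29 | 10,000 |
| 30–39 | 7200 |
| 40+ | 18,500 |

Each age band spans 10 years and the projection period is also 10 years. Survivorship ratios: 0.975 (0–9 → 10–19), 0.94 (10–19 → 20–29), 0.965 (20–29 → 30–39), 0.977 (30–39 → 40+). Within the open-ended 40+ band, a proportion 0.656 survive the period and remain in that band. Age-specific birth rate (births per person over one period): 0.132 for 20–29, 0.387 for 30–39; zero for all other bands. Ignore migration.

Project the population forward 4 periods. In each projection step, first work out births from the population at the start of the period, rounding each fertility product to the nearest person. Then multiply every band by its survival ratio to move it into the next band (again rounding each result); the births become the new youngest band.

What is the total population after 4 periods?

(Bands numbered youngest = 1 to oldest = 5.)
— Period 1 —
Births: 10000 × 0.132 = 1320 ; 7200 × 0.387 = 2786 ⇒ total 4106
Band 2: 7800 × 0.975 = 7605
Band 3: 17200 × 0.94 = 16168
Band 4: 10000 × 0.965 = 9650
Band 5: 7200 × 0.977 + 18500 × 0.656 = 7034 + 12136 = 19170
Giving 4106 / 7605 / 16168 / 9650 / 19170.
— Period 2 —
Births: 16168 × 0.132 = 2134 ; 9650 × 0.387 = 3735 ⇒ total 5869
Band 2: 4106 × 0.975 = 4003
Band 3: 7605 × 0.94 = 7149
Band 4: 16168 × 0.965 = 15602
Band 5: 9650 × 0.977 + 19170 × 0.656 = 9428 + 12576 = 22004
Giving 5869 / 4003 / 7149 / 15602 / 22004.
— Period 3 —
Births: 7149 × 0.132 = 944 ; 15602 × 0.387 = 6038 ⇒ total 6982
Band 2: 5869 × 0.975 = 5722
Band 3: 4003 × 0.94 = 3763
Band 4: 7149 × 0.965 = 6899
Band 5: 15602 × 0.977 + 22004 × 0.656 = 15243 + 14435 = 29678
Giving 6982 / 5722 / 3763 / 6899 / 29678.
— Period 4 —
Births: 3763 × 0.132 = 497 ; 6899 × 0.387 = 2670 ⇒ total 3167
Band 2: 6982 × 0.975 = 6807
Band 3: 5722 × 0.94 = 5379
Band 4: 3763 × 0.965 = 3631
Band 5: 6899 × 0.977 + 29678 × 0.656 = 6740 + 19469 = 26209
Giving 3167 / 6807 / 5379 / 3631 / 26209.
Total after period 4: 3167 + 6807 + 5379 + 3631 + 26209 = 45193

45193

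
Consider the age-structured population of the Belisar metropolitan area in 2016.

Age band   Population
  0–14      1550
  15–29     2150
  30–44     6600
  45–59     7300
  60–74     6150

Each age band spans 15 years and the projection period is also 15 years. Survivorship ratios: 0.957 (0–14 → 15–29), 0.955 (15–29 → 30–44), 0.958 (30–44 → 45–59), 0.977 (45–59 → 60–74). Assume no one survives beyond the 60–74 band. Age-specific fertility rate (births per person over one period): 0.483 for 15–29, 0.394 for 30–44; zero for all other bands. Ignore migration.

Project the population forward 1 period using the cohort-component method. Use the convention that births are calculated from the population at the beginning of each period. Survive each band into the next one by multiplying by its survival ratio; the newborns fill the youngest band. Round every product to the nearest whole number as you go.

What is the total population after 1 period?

Period 1.
Births: 2150 × 0.483 = 1038 ; 6600 × 0.394 = 2600 — total 3638
15–29: 1550 × 0.957 = 1483
30–44: 2150 × 0.955 = 2053
45–59: 6600 × 0.958 = 6323
60–74: 7300 × 0.977 = 7132
Population now: 0–14=3638, 15–29=1483, 30–44=2053, 45–59=6323, 60–74=7132
Total after period 1: 3638 + 1483 + 2053 + 6323 + 7132 = 20629

20629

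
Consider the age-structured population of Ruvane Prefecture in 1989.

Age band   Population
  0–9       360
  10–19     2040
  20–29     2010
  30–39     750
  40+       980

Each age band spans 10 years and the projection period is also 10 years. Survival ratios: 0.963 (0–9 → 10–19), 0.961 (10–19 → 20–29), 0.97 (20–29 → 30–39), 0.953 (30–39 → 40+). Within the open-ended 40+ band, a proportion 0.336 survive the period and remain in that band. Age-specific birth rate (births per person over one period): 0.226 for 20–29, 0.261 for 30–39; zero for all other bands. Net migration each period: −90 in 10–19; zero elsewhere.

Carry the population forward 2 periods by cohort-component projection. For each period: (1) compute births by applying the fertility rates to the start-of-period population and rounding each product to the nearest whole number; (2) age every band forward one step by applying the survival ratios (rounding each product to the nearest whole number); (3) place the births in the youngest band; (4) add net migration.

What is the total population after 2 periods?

[period 1]
Births: 2010 × 0.226 = 454  |  750 × 0.261 = 196 → 650
10–19: 360 × 0.963 = 347
20–29: 2040 × 0.961 = 1960
30–39: 2010 × 0.97 = 1950
40+: 750 × 0.953 + 980 × 0.336 = 715 + 329 = 1044
Net migration: 10–19 − 90 → 257
Population now: 0–9=650, 10–19=257, 20–29=1960, 30–39=1950, 40+=1044
[period 2]
Births: 1960 × 0.226 = 443  |  1950 × 0.261 = 509 → 952
10–19: 650 × 0.963 = 626
20–29: 257 × 0.961 = 247
30–39: 1960 × 0.97 = 1901
40+: 1950 × 0.953 + 1044 × 0.336 = 1858 + 351 = 2209
Net migration: 10–19 − 90 → 536
Population now: 0–9=952, 10–19=536, 20–29=247, 30–39=1901, 40+=2209
Total after period 2: 952 + 536 + 247 + 1901 + 2209 = 5845

5845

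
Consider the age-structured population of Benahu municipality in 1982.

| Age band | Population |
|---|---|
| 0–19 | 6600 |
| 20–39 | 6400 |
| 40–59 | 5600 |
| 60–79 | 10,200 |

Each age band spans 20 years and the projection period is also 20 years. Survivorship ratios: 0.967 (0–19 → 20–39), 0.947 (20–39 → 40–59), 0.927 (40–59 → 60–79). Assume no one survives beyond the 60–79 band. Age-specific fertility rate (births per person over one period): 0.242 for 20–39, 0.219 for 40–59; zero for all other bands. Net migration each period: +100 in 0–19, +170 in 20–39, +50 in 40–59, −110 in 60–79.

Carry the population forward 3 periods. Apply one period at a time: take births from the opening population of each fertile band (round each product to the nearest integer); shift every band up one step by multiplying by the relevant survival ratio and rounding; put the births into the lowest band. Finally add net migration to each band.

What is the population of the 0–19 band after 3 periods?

Period 1:
Births: 6400 × 0.242 = 1549 ; 5600 × 0.219 = 1226 → 2775
20–39: 6600 × 0.967 = 6382
40–59: 6400 × 0.947 = 6061
60–79: 5600 × 0.927 = 5191
Net migration: 0–19 + 100 → 2875; 20–39 + 170 → 6552; 40–59 + 50 → 6111; 60–79 − 110 → 5081
Population now: 0–19=2875, 20–39=6552, 40–59=6111, 60–79=5081
Period 2:
Births: 6552 × 0.242 = 1586 ; 6111 × 0.219 = 1338 → 2924
20–39: 2875 × 0.967 = 2780
40–59: 6552 × 0.947 = 6205
60–79: 6111 × 0.927 = 5665
Net migration: 0–19 + 100 → 3024; 20–39 + 170 → 2950; 40–59 + 50 → 6255; 60–79 − 110 → 5555
Population now: 0–19=3024, 20–39=2950, 40–59=6255, 60–79=5555
Period 3:
Births: 2950 × 0.242 = 714 ; 6255 × 0.219 = 1370 → 2084
20–39: 3024 × 0.967 = 2924
40–59: 2950 × 0.947 = 2794
60–79: 6255 × 0.927 = 5798
Net migration: 0–19 + 100 → 2184; 20–39 + 170 → 3094; 40–59 + 50 → 2844; 60–79 − 110 → 5688
Population now: 0–19=2184, 20–39=3094, 40–59=2844, 60–79=5688

2184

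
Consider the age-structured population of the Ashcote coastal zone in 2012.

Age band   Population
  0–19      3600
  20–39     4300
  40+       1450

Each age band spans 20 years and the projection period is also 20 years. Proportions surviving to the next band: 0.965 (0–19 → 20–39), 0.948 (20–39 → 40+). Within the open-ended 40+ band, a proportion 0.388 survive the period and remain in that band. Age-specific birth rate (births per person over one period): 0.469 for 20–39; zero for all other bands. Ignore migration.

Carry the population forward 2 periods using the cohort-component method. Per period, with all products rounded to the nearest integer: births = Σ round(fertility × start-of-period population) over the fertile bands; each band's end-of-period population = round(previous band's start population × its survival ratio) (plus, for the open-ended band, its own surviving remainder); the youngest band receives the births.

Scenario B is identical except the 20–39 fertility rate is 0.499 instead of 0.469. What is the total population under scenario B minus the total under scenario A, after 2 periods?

230

Period 1:
Births: 4300 * 0.469 = 2017
20–39: 3600 * 0.965 = 3474
40+: 4300 * 0.948 + 1450 * 0.388 = 4076 + 563 = 4639
Giving 2017 / 3474 / 4639.
Period 2:
Births: 3474 * 0.469 = 1629
20–39: 2017 * 0.965 = 1946
40+: 3474 * 0.948 + 4639 * 0.388 = 3293 + 1800 = 5093
Giving 1629 / 1946 / 5093.
Scenario A total after 2 periods: 8668
Scenario B projection —
Period 1:
Births: 4300 * 0.499 = 2146
20–39: 3600 * 0.965 = 3474
40+: 4300 * 0.948 + 1450 * 0.388 = 4076 + 563 = 4639
Giving 2146 / 3474 / 4639.
Period 2:
Births: 3474 * 0.499 = 1734
20–39: 2146 * 0.965 = 2071
40+: 3474 * 0.948 + 4639 * 0.388 = 3293 + 1800 = 5093
Giving 1734 / 2071 / 5093.
Scenario B total after 2 periods: 8898
Difference B − A = 8898 − 8668 = 230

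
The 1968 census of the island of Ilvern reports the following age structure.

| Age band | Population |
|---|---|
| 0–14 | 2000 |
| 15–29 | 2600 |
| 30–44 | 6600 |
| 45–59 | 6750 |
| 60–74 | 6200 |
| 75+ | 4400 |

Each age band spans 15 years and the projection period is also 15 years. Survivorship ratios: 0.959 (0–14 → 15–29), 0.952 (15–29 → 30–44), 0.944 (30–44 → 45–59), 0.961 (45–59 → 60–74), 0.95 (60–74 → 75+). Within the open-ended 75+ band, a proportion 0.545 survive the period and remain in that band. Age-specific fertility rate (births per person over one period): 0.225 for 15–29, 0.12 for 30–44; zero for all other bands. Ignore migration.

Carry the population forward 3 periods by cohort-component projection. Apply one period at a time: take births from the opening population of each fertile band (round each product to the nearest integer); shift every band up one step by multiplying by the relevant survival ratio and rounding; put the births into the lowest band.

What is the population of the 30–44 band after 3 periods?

— Period 1 —
Births: 2600 * 0.225 = 585 ; 6600 * 0.12 = 792 → 1377
15–29: 2000 * 0.959 = 1918
30–44: 2600 * 0.952 = 2475
45–59: 6600 * 0.944 = 6230
60–74: 6750 * 0.961 = 6487
75+: 6200 * 0.95 + 4400 * 0.545 = 5890 + 2398 = 8288
Giving 1377 / 1918 / 2475 / 6230 / 6487 / 8288.
— Period 2 —
Births: 1918 * 0.225 = 432 ; 2475 * 0.12 = 297 → 729
15–29: 1377 * 0.959 = 1321
30–44: 1918 * 0.952 = 1826
45–59: 2475 * 0.944 = 2336
60–74: 6230 * 0.961 = 5987
75+: 6487 * 0.95 + 8288 * 0.545 = 6163 + 4517 = 10680
Giving 729 / 1321 / 1826 / 2336 / 5987 / 10680.
— Period 3 —
Births: 1321 * 0.225 = 297 ; 1826 * 0.12 = 219 → 516
15–29: 729 * 0.959 = 699
30–44: 1321 * 0.952 = 1258
45–59: 1826 * 0.944 = 1724
60–74: 2336 * 0.961 = 2245
75+: 5987 * 0.95 + 10680 * 0.545 = 5688 + 5821 = 11509
Giving 516 / 699 / 1258 / 1724 / 2245 / 11509.

1258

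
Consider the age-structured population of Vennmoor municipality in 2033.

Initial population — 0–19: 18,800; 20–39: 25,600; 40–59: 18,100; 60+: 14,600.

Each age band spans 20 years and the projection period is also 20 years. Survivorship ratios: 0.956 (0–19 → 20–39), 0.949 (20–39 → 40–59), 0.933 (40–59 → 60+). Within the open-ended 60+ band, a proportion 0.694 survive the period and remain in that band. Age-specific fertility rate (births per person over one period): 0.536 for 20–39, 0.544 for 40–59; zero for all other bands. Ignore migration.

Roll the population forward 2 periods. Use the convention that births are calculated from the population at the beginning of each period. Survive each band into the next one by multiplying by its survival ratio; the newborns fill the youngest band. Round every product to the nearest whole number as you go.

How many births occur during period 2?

Call the groups 1 to 4, youngest first.
[period 1]
Births: 25600 × 0.536 = 13722 ; 18100 × 0.544 = 9846 → total 23568
Group 2: 18800 × 0.956 = 17973
Group 3: 25600 × 0.949 = 24294
Group 4: 18100 × 0.933 + 14600 × 0.694 = 16887 + 10132 = 27019
Population now: 0–19=23568, 20–39=17973, 40–59=24294, 60+=27019
[period 2]
Births: 17973 × 0.536 = 9634 ; 24294 × 0.544 = 13216 → total 22850
Group 2: 23568 × 0.956 = 22531
Group 3: 17973 × 0.949 = 17056
Group 4: 24294 × 0.933 + 27019 × 0.694 = 22666 + 18751 = 41417
Population now: 0–19=22850, 20–39=22531, 40–59=17056, 60+=41417

22850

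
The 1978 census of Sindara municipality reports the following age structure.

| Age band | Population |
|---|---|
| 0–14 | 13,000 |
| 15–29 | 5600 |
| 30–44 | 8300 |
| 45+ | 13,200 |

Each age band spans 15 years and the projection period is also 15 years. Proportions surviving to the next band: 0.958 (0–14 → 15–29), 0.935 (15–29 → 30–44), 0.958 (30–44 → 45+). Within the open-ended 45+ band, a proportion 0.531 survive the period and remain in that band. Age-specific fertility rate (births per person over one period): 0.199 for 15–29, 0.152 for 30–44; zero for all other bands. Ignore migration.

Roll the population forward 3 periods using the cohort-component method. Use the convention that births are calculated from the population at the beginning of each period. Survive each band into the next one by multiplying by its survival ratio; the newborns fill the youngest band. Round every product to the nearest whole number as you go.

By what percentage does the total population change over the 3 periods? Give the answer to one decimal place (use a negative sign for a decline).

After projecting period 1:
Births: 5600 × 0.199 = 1114  |  8300 × 0.152 = 1262 → total 2376
15–29: 13000 × 0.958 = 12454
30–44: 5600 × 0.935 = 5236
45+: 8300 × 0.958 + 13200 × 0.531 = 7951 + 7009 = 14960
Population now: 0–14=2376, 15–29=12454, 30–44=5236, 45+=14960
After projecting period 2:
Births: 12454 × 0.199 = 2478  |  5236 × 0.152 = 796 → total 3274
15–29: 2376 × 0.958 = 2276
30–44: 12454 × 0.935 = 11644
45+: 5236 × 0.958 + 14960 × 0.531 = 5016 + 7944 = 12960
Population now: 0–14=3274, 15–29=2276, 30–44=11644, 45+=12960
After projecting period 3:
Births: 2276 × 0.199 = 453  |  11644 × 0.152 = 1770 → total 2223
15–29: 3274 × 0.958 = 3136
30–44: 2276 × 0.935 = 2128
45+: 11644 × 0.958 + 12960 × 0.531 = 11155 + 6882 = 18037
Population now: 0–14=2223, 15–29=3136, 30–44=2128, 45+=18037
Total: 40100 → 25524; change = -14576; percentage change = -36.3%

-36.3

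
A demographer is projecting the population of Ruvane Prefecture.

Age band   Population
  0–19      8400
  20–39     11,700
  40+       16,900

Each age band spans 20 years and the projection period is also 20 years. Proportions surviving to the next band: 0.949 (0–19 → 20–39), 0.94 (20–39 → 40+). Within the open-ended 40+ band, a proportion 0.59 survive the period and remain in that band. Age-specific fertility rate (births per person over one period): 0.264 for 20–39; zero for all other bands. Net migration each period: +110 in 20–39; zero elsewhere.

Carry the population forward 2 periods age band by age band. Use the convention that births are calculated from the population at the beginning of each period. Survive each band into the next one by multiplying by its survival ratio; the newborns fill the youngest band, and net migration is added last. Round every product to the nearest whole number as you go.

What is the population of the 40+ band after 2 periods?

19969

Numbering the bands 1..3 from youngest to oldest:
[period 1]
Births: 11700 * 0.264 = 3089
Band 2: 8400 * 0.949 = 7972
Band 3: 11700 * 0.94 + 16900 * 0.59 = 10998 + 9971 = 20969
Net migration: Band 2 + 110 → 8082
→ [3089, 8082, 20969]
[period 2]
Births: 8082 * 0.264 = 2134
Band 2: 3089 * 0.949 = 2931
Band 3: 8082 * 0.94 + 20969 * 0.59 = 7597 + 12372 = 19969
Net migration: Band 2 + 110 → 3041
→ [2134, 3041, 19969]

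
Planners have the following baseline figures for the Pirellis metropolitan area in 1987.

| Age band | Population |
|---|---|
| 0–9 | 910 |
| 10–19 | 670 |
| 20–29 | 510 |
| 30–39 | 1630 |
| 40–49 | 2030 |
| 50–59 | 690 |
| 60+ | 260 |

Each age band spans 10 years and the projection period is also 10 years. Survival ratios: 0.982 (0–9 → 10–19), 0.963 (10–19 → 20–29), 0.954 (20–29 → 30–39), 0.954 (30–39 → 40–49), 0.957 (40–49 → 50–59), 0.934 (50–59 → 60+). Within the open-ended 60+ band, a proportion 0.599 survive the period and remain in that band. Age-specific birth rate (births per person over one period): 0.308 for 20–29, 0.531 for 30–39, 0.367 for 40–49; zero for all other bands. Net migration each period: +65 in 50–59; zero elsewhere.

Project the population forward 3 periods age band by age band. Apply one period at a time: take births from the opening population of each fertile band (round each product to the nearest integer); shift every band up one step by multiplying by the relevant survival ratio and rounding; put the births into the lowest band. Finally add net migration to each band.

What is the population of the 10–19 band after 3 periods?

1010

Period 1:
Births: 510 × 0.308 = 157 ; 1630 × 0.531 = 866 ; 2030 × 0.367 = 745 → 1768
10–19: 910 × 0.982 = 894
20–29: 670 × 0.963 = 645
30–39: 510 × 0.954 = 487
40–49: 1630 × 0.954 = 1555
50–59: 2030 × 0.957 = 1943
60+: 690 × 0.934 + 260 × 0.599 = 644 + 156 = 800
Net migration: 50–59 + 65 → 2008
Giving 1768 / 894 / 645 / 487 / 1555 / 2008 / 800.
Period 2:
Births: 645 × 0.308 = 199 ; 487 × 0.531 = 259 ; 1555 × 0.367 = 571 → 1029
10–19: 1768 × 0.982 = 1736
20–29: 894 × 0.963 = 861
30–39: 645 × 0.954 = 615
40–49: 487 × 0.954 = 465
50–59: 1555 × 0.957 = 1488
60+: 2008 × 0.934 + 800 × 0.599 = 1875 + 479 = 2354
Net migration: 50–59 + 65 → 1553
Giving 1029 / 1736 / 861 / 615 / 465 / 1553 / 2354.
Period 3:
Births: 861 × 0.308 = 265 ; 615 × 0.531 = 327 ; 465 × 0.367 = 171 → 763
10–19: 1029 × 0.982 = 1010
20–29: 1736 × 0.963 = 1672
30–39: 861 × 0.954 = 821
40–49: 615 × 0.954 = 587
50–59: 465 × 0.957 = 445
60+: 1553 × 0.934 + 2354 × 0.599 = 1451 + 1410 = 2861
Net migration: 50–59 + 65 → 510
Giving 763 / 1010 / 1672 / 821 / 587 / 510 / 2861.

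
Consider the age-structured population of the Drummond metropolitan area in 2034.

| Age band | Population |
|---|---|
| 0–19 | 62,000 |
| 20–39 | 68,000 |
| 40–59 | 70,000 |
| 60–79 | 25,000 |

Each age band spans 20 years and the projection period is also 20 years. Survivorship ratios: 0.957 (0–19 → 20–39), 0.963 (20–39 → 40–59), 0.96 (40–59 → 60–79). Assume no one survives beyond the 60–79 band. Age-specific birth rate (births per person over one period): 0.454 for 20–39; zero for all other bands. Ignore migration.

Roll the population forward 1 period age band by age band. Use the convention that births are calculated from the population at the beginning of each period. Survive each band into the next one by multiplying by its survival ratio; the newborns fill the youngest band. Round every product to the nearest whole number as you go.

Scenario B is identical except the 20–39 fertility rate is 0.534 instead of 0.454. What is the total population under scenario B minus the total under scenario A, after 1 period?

Call the groups 1 to 4, youngest first.
— Period 1 —
Births: 68000 × 0.454 = 30872
Group 2: 62000 × 0.957 = 59334
Group 3: 68000 × 0.963 = 65484
Group 4: 70000 × 0.96 = 67200
→ [30872, 59334, 65484, 67200]
Scenario A total after 1 period: 222890
Scenario B projection —
— Period 1 —
Births: 68000 × 0.534 = 36312
Group 2: 62000 × 0.957 = 59334
Group 3: 68000 × 0.963 = 65484
Group 4: 70000 × 0.96 = 67200
→ [36312, 59334, 65484, 67200]
Scenario B total after 1 period: 228330
Difference B − A = 228330 − 222890 = 5440

5440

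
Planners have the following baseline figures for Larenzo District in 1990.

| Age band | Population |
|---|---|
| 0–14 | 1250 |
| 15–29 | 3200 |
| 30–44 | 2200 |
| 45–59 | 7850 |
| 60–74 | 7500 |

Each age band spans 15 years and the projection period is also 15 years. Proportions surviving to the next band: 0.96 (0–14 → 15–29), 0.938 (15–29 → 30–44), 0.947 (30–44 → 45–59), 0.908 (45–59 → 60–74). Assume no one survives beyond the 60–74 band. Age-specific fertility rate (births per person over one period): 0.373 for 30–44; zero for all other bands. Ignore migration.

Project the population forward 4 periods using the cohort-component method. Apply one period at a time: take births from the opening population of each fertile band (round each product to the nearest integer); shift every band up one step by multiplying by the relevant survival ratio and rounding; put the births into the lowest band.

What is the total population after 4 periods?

After projecting period 1:
Births: 2200 * 0.373 = 821
15–29: 1250 * 0.96 = 1200
30–44: 3200 * 0.938 = 3002
45–59: 2200 * 0.947 = 2083
60–74: 7850 * 0.908 = 7128
Giving 821 / 1200 / 3002 / 2083 / 7128.
After projecting period 2:
Births: 3002 * 0.373 = 1120
15–29: 821 * 0.96 = 788
30–44: 1200 * 0.938 = 1126
45–59: 3002 * 0.947 = 2843
60–74: 2083 * 0.908 = 1891
Giving 1120 / 788 / 1126 / 2843 / 1891.
After projecting period 3:
Births: 1126 * 0.373 = 420
15–29: 1120 * 0.96 = 1075
30–44: 788 * 0.938 = 739
45–59: 1126 * 0.947 = 1066
60–74: 2843 * 0.908 = 2581
Giving 420 / 1075 / 739 / 1066 / 2581.
After projecting period 4:
Births: 739 * 0.373 = 276
15–29: 420 * 0.96 = 403
30–44: 1075 * 0.938 = 1008
45–59: 739 * 0.947 = 700
60–74: 1066 * 0.908 = 968
Giving 276 / 403 / 1008 / 700 / 968.
Total after period 4: 276 + 403 + 1008 + 700 + 968 = 3355

3355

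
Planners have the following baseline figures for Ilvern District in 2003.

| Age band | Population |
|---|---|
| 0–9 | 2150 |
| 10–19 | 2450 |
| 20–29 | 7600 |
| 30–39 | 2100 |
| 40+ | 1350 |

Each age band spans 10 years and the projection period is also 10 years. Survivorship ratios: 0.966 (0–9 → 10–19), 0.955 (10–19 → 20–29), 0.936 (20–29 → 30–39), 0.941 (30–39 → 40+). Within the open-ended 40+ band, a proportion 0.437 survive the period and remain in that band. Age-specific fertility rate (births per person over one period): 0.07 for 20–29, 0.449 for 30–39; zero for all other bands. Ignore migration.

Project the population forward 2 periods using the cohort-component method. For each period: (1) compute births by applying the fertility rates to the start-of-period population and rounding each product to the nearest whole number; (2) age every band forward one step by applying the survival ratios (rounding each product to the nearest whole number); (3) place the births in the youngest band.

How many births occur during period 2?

Call the groups 1 to 5, youngest first.
After projecting period 1:
Births: 7600 × 0.07 = 532, 2100 × 0.449 = 943 — total 1475
Group 2: 2150 × 0.966 = 2077
Group 3: 2450 × 0.955 = 2340
Group 4: 7600 × 0.936 = 7114
Group 5: 2100 × 0.941 + 1350 × 0.437 = 1976 + 590 = 2566
→ [1475, 2077, 2340, 7114, 2566]
After projecting period 2:
Births: 2340 × 0.07 = 164, 7114 × 0.449 = 3194 — total 3358
Group 2: 1475 × 0.966 = 1425
Group 3: 2077 × 0.955 = 1984
Group 4: 2340 × 0.936 = 2190
Group 5: 7114 × 0.941 + 2566 × 0.437 = 6694 + 1121 = 7815
→ [3358, 1425, 1984, 2190, 7815]

3358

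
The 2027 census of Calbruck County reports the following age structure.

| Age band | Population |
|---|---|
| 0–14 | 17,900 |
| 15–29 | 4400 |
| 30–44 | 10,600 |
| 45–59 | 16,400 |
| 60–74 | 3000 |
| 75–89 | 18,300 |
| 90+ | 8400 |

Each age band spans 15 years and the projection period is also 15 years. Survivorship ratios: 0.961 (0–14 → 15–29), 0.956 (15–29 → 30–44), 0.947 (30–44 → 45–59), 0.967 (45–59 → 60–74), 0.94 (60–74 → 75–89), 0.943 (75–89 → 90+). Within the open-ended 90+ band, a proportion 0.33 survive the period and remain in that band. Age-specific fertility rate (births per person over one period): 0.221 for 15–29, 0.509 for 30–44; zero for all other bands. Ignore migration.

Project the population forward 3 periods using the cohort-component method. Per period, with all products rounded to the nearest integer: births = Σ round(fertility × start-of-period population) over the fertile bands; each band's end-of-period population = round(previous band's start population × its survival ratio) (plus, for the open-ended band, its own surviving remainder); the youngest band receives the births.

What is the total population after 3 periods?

66950

Numbering the bands 1..7 from youngest to oldest:
[period 1]
Births: 4400 × 0.221 = 972  |  10600 × 0.509 = 5395 → 6367
Band 2: 17900 × 0.961 = 17202
Band 3: 4400 × 0.956 = 4206
Band 4: 10600 × 0.947 = 10038
Band 5: 16400 × 0.967 = 15859
Band 6: 3000 × 0.94 = 2820
Band 7: 18300 × 0.943 + 8400 × 0.33 = 17257 + 2772 = 20029
Population now: 0–14=6367, 15–29=17202, 30–44=4206, 45–59=10038, 60–74=15859, 75–89=2820, 90+=20029
[period 2]
Births: 17202 × 0.221 = 3802  |  4206 × 0.509 = 2141 → 5943
Band 2: 6367 × 0.961 = 6119
Band 3: 17202 × 0.956 = 16445
Band 4: 4206 × 0.947 = 3983
Band 5: 10038 × 0.967 = 9707
Band 6: 15859 × 0.94 = 14907
Band 7: 2820 × 0.943 + 20029 × 0.33 = 2659 + 6610 = 9269
Population now: 0–14=5943, 15–29=6119, 30–44=16445, 45–59=3983, 60–74=9707, 75–89=14907, 90+=9269
[period 3]
Births: 6119 × 0.221 = 1352  |  16445 × 0.509 = 8371 → 9723
Band 2: 5943 × 0.961 = 5711
Band 3: 6119 × 0.956 = 5850
Band 4: 16445 × 0.947 = 15573
Band 5: 3983 × 0.967 = 3852
Band 6: 9707 × 0.94 = 9125
Band 7: 14907 × 0.943 + 9269 × 0.33 = 14057 + 3059 = 17116
Population now: 0–14=9723, 15–29=5711, 30–44=5850, 45–59=15573, 60–74=3852, 75–89=9125, 90+=17116
Total after period 3: 9723 + 5711 + 5850 + 15573 + 3852 + 9125 + 17116 = 66950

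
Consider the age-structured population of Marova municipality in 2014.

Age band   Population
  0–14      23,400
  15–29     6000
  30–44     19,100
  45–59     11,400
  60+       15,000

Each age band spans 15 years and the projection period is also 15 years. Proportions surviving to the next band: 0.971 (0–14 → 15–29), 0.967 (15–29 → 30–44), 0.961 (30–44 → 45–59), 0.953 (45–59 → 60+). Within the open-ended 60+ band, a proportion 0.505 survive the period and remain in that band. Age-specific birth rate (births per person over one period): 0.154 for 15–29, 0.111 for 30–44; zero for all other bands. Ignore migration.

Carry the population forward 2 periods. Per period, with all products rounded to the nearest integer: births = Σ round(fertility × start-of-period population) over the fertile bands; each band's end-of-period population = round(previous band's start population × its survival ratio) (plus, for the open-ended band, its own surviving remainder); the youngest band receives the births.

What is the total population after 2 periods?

(Bands numbered youngest = 1 to oldest = 5.)
Period 1:
Births: 6000 * 0.154 = 924  |  19100 * 0.111 = 2120 → total 3044
Band 2: 23400 * 0.971 = 22721
Band 3: 6000 * 0.967 = 5802
Band 4: 19100 * 0.961 = 18355
Band 5: 11400 * 0.953 + 15000 * 0.505 = 10864 + 7575 = 18439
→ [3044, 22721, 5802, 18355, 18439]
Period 2:
Births: 22721 * 0.154 = 3499  |  5802 * 0.111 = 644 → total 4143
Band 2: 3044 * 0.971 = 2956
Band 3: 22721 * 0.967 = 21971
Band 4: 5802 * 0.961 = 5576
Band 5: 18355 * 0.953 + 18439 * 0.505 = 17492 + 9312 = 26804
→ [4143, 2956, 21971, 5576, 26804]
Total after period 2: 4143 + 2956 + 21971 + 5576 + 26804 = 61450

61450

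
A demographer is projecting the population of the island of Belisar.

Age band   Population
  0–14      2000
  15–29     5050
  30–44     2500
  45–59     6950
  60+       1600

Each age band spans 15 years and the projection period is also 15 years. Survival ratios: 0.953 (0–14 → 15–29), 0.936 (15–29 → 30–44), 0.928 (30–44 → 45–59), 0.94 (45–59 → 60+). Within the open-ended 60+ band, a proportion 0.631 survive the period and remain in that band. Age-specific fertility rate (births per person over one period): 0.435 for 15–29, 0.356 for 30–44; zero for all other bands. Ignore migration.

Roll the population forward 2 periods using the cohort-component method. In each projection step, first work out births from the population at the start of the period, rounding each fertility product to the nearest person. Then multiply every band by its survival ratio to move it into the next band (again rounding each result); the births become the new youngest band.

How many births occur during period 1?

3087

Call the groups 1 to 5, youngest first.
Period 1.
Births: 5050 × 0.435 = 2197, 2500 × 0.356 = 890 → 3087
Group 2: 2000 × 0.953 = 1906
Group 3: 5050 × 0.936 = 4727
Group 4: 2500 × 0.928 = 2320
Group 5: 6950 × 0.94 + 1600 × 0.631 = 6533 + 1010 = 7543
→ [3087, 1906, 4727, 2320, 7543]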